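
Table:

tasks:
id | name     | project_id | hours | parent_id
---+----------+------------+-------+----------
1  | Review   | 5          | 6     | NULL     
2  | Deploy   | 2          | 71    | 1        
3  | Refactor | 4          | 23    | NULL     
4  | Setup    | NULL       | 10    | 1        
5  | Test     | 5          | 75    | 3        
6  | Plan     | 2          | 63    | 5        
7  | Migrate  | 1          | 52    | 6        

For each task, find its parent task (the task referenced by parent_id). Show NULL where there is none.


This is a self-join: tasks is joined to a second copy of itself, matching each row's parent_id to another row's id. Use LEFT JOIN so rows with parent_id=NULL are kept.
  - task 1 (Review): parent_id=NULL -> NULL
  - task 2 (Deploy): parent_id=1 -> Review
  - task 3 (Refactor): parent_id=NULL -> NULL
  - task 4 (Setup): parent_id=1 -> Review
  - task 5 (Test): parent_id=3 -> Refactor
  - task 6 (Plan): parent_id=5 -> Test
  - task 7 (Migrate): parent_id=6 -> Plan

SQL:
SELECT a.name AS item, b.name AS parent
FROM tasks a
LEFT JOIN tasks b ON a.parent_id = b.id

Result:
item     | parent  
---------+---------
Review   | NULL    
Deploy   | Review  
Refactor | NULL    
Setup    | Review  
Test     | Refactor
Plan     | Test    
Migrate  | Plan    


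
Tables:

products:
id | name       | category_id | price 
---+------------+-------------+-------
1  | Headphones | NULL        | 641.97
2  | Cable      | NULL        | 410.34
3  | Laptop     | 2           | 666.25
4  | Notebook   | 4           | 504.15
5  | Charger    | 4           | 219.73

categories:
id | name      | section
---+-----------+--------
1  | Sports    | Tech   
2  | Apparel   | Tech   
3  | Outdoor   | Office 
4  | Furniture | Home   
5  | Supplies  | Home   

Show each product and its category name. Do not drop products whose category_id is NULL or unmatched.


LEFT JOIN keeps every row from products (the left table); where category_id has no match in categories, the category columns become NULL. Walk through each product:
  - product 1 (Headphones): category_id=NULL, no match -> kept with NULL
  - product 2 (Cable): category_id=NULL, no match -> kept with NULL
  - product 3 (Laptop): category_id=2 -> matches Apparel
  - product 4 (Notebook): category_id=4 -> matches Furniture
  - product 5 (Charger): category_id=4 -> matches Furniture
All 5 rows appear; 2 have NULL category.

SQL:
SELECT a.name, b.name AS category
FROM products a
LEFT JOIN categories b ON a.category_id = b.id

Result:
name       | category 
-----------+----------
Headphones | NULL     
Cable      | NULL     
Laptop     | Apparel  
Notebook   | Furniture
Charger    | Furniture


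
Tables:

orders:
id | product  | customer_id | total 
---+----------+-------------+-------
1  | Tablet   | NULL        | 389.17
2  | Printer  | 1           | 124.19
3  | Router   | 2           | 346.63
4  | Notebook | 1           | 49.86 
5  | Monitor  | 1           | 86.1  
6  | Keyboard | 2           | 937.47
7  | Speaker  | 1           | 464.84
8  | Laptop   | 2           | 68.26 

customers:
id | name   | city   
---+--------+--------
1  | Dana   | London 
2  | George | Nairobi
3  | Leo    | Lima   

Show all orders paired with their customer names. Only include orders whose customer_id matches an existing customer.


INNER JOIN keeps only orders rows whose customer_id matches an id in customers. Walk through each order:
  - order 1 (Tablet): customer_id=NULL, no match -> dropped
  - order 2 (Printer): customer_id=1 -> matches Dana
  - order 3 (Router): customer_id=2 -> matches George
  - order 4 (Notebook): customer_id=1 -> matches Dana
  - order 5 (Monitor): customer_id=1 -> matches Dana
  - order 6 (Keyboard): customer_id=2 -> matches George
  - order 7 (Speaker): customer_id=1 -> matches Dana
  - order 8 (Laptop): customer_id=2 -> matches George
So 1 of 8 rows is dropped.

SQL:
SELECT a.product, b.name AS customer
FROM orders a
INNER JOIN customers b ON a.customer_id = b.id

Result:
product  | customer
---------+---------
Printer  | Dana    
Router   | George  
Notebook | Dana    
Monitor  | Dana    
Keyboard | George  
Speaker  | Dana    
Laptop   | George  


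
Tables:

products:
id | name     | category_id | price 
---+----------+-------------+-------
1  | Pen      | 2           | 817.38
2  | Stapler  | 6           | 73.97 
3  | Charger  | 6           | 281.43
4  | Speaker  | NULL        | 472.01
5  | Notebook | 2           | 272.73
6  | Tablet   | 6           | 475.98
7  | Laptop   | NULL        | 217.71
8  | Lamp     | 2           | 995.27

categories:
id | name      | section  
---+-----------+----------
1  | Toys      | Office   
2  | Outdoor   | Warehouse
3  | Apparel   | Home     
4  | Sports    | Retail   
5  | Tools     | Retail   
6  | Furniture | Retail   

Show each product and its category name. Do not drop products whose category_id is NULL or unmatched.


LEFT JOIN keeps every row from products (the left table); where category_id has no match in categories, the category columns become NULL. Walk through each product:
  - product 1 (Pen): category_id=2 -> matches Outdoor
  - product 2 (Stapler): category_id=6 -> matches Furniture
  - product 3 (Charger): category_id=6 -> matches Furniture
  - product 4 (Speaker): category_id=NULL, no match -> kept with NULL
  - product 5 (Notebook): category_id=2 -> matches Outdoor
  - product 6 (Tablet): category_id=6 -> matches Furniture
  - product 7 (Laptop): category_id=NULL, no match -> kept with NULL
  - product 8 (Lamp): category_id=2 -> matches Outdoor
All 8 rows appear; 2 have NULL category.

SQL:
SELECT a.name, b.name AS category
FROM products a
LEFT JOIN categories b ON a.category_id = b.id

Result:
name     | category 
---------+----------
Pen      | Outdoor  
Stapler  | Furniture
Charger  | Furniture
Speaker  | NULL     
Notebook | Outdoor  
Tablet   | Furniture
Laptop   | NULL     
Lamp     | Outdoor  


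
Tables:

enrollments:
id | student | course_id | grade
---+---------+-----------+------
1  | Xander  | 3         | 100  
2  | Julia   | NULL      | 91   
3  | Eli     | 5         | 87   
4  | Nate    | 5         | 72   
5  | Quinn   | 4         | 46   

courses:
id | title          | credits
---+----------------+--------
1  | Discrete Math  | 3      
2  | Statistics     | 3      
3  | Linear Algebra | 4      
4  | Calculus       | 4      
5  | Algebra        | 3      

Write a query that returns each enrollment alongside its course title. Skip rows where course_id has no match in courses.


INNER JOIN keeps only enrollments rows whose course_id matches an id in courses. Walk through each enrollment:
  - enrollment 1 (Xander): course_id=3 -> matches Linear Algebra
  - enrollment 2 (Julia): course_id=NULL, no match -> dropped
  - enrollment 3 (Eli): course_id=5 -> matches Algebra
  - enrollment 4 (Nate): course_id=5 -> matches Algebra
  - enrollment 5 (Quinn): course_id=4 -> matches Calculus
So 1 of 5 rows is dropped.

SQL:
SELECT a.student, b.title AS course
FROM enrollments a
INNER JOIN courses b ON a.course_id = b.id

Result:
student | course        
--------+---------------
Xander  | Linear Algebra
Eli     | Algebra       
Nate    | Algebra       
Quinn   | Calculus      


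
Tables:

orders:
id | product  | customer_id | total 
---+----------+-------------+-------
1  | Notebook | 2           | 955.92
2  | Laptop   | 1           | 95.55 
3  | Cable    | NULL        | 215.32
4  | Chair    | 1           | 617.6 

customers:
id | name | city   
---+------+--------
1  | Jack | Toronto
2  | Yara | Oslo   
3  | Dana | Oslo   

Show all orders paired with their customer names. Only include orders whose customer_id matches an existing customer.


INNER JOIN keeps only orders rows whose customer_id matches an id in customers. Walk through each order:
  - order 1 (Notebook): customer_id=2 -> matches Yara
  - order 2 (Laptop): customer_id=1 -> matches Jack
  - order 3 (Cable): customer_id=NULL, no match -> dropped
  - order 4 (Chair): customer_id=1 -> matches Jack
So 1 of 4 rows is dropped.

SQL:
SELECT a.product, b.name AS customer
FROM orders a
INNER JOIN customers b ON a.customer_id = b.id

Result:
product  | customer
---------+---------
Notebook | Yara    
Laptop   | Jack    
Chair    | Jack    


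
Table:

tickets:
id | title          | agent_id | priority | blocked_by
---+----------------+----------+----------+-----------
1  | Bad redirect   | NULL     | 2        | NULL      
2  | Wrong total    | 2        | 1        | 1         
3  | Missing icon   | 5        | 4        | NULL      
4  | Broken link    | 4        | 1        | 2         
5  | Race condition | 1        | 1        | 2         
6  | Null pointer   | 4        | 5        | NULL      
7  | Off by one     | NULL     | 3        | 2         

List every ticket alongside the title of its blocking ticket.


This is a self-join: tickets is joined to a second copy of itself, matching each row's blocked_by to another row's id. Use LEFT JOIN so rows with blocked_by=NULL are kept.
  - ticket 1 (Bad redirect): blocked_by=NULL -> NULL
  - ticket 2 (Wrong total): blocked_by=1 -> Bad redirect
  - ticket 3 (Missing icon): blocked_by=NULL -> NULL
  - ticket 4 (Broken link): blocked_by=2 -> Wrong total
  - ticket 5 (Race condition): blocked_by=2 -> Wrong total
  - ticket 6 (Null pointer): blocked_by=NULL -> NULL
  - ticket 7 (Off by one): blocked_by=2 -> Wrong total

SQL:
SELECT a.title AS item, b.title AS blocked_by
FROM tickets a
LEFT JOIN tickets b ON a.blocked_by = b.id

Result:
item           | blocked_by  
---------------+-------------
Bad redirect   | NULL        
Wrong total    | Bad redirect
Missing icon   | NULL        
Broken link    | Wrong total 
Race condition | Wrong total 
Null pointer   | NULL        
Off by one     | Wrong total 


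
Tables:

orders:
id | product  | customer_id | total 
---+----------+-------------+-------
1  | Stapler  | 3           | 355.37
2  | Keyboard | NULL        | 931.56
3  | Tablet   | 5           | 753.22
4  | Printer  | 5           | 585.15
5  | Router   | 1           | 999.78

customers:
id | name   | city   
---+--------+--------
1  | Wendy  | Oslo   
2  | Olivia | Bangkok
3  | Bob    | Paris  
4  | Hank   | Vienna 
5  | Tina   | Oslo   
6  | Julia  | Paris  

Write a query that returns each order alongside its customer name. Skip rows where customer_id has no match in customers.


INNER JOIN keeps only orders rows whose customer_id matches an id in customers. Walk through each order:
  - order 1 (Stapler): customer_id=3 -> matches Bob
  - order 2 (Keyboard): customer_id=NULL, no match -> dropped
  - order 3 (Tablet): customer_id=5 -> matches Tina
  - order 4 (Printer): customer_id=5 -> matches Tina
  - order 5 (Router): customer_id=1 -> matches Wendy
So 1 of 5 rows is dropped.

SQL:
SELECT a.product, b.name AS customer
FROM orders a
INNER JOIN customers b ON a.customer_id = b.id

Result:
product | customer
--------+---------
Stapler | Bob     
Tablet  | Tina    
Printer | Tina    
Router  | Wendy   


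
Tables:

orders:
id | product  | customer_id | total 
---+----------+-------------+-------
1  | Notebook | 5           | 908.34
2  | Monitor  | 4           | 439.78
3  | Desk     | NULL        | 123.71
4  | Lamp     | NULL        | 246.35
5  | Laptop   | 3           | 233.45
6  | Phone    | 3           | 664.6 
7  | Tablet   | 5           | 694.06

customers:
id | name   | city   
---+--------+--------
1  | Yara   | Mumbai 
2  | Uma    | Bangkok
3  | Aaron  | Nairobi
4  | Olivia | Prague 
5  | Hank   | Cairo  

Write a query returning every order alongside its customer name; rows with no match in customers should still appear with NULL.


LEFT JOIN keeps every row from orders (the left table); where customer_id has no match in customers, the customer columns become NULL. Walk through each order:
  - order 1 (Notebook): customer_id=5 -> matches Hank
  - order 2 (Monitor): customer_id=4 -> matches Olivia
  - order 3 (Desk): customer_id=NULL, no match -> kept with NULL
  - order 4 (Lamp): customer_id=NULL, no match -> kept with NULL
  - order 5 (Laptop): customer_id=3 -> matches Aaron
  - order 6 (Phone): customer_id=3 -> matches Aaron
  - order 7 (Tablet): customer_id=5 -> matches Hank
All 7 rows appear; 2 have NULL customer.

SQL:
SELECT a.product, b.name AS customer
FROM orders a
LEFT JOIN customers b ON a.customer_id = b.id

Result:
product  | customer
---------+---------
Notebook | Hank    
Monitor  | Olivia  
Desk     | NULL    
Lamp     | NULL    
Laptop   | Aaron   
Phone    | Aaron   
Tablet   | Hank    


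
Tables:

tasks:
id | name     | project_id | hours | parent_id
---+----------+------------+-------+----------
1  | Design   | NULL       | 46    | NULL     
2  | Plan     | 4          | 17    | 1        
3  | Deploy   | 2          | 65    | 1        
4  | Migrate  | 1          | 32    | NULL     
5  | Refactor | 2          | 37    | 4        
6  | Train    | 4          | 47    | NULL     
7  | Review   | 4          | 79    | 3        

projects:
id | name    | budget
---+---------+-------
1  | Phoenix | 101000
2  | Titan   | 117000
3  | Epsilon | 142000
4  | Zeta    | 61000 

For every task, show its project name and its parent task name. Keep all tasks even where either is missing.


Two LEFT JOINs from the same base table tasks: one to projects via project_id, one to tasks itself via parent_id. Both are LEFT so every task is preserved.
Match against projects:
  - task 1 (Design): project_id=NULL, no match -> kept with NULL
  - task 2 (Plan): project_id=4 -> matches Zeta
  - task 3 (Deploy): project_id=2 -> matches Titan
  - task 4 (Migrate): project_id=1 -> matches Phoenix
  - task 5 (Refactor): project_id=2 -> matches Titan
  - task 6 (Train): project_id=4 -> matches Zeta
  - task 7 (Review): project_id=4 -> matches Zeta
Match against tasks (self):
  - task 1 (Design): parent_id=NULL -> NULL
  - task 2 (Plan): parent_id=1 -> Design
  - task 3 (Deploy): parent_id=1 -> Design
  - task 4 (Migrate): parent_id=NULL -> NULL
  - task 5 (Refactor): parent_id=4 -> Migrate
  - task 6 (Train): parent_id=NULL -> NULL
  - task 7 (Review): parent_id=3 -> Deploy

SQL:
SELECT a.name, b.name AS project, c.name AS parent
FROM tasks a
LEFT JOIN projects b ON a.project_id = b.id
LEFT JOIN tasks c ON a.parent_id = c.id

Result:
name     | project | parent 
---------+---------+--------
Design   | NULL    | NULL   
Plan     | Zeta    | Design 
Deploy   | Titan   | Design 
Migrate  | Phoenix | NULL   
Refactor | Titan   | Migrate
Train    | Zeta    | NULL   
Review   | Zeta    | Deploy 


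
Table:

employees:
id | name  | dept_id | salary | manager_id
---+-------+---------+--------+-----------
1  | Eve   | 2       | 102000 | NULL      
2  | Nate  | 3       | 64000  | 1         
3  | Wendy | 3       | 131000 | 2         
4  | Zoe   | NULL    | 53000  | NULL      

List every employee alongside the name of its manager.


This is a self-join: employees is joined to a second copy of itself, matching each row's manager_id to another row's id. Use LEFT JOIN so rows with manager_id=NULL are kept.
  - employee 1 (Eve): manager_id=NULL -> NULL
  - employee 2 (Nate): manager_id=1 -> Eve
  - employee 3 (Wendy): manager_id=2 -> Nate
  - employee 4 (Zoe): manager_id=NULL -> NULL

SQL:
SELECT a.name AS item, b.name AS manager
FROM employees a
LEFT JOIN employees b ON a.manager_id = b.id

Result:
item  | manager
------+--------
Eve   | NULL   
Nate  | Eve    
Wendy | Nate   
Zoe   | NULL   


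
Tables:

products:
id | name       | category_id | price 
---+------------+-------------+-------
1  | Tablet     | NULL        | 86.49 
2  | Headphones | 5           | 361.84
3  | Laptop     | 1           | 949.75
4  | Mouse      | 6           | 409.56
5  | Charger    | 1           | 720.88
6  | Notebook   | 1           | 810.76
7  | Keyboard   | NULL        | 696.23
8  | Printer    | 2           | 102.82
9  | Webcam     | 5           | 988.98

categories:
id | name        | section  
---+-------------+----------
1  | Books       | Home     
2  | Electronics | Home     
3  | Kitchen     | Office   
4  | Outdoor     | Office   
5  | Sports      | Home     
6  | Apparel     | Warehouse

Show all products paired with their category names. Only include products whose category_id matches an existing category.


INNER JOIN keeps only products rows whose category_id matches an id in categories. Walk through each product:
  - product 1 (Tablet): category_id=NULL, no match -> dropped
  - product 2 (Headphones): category_id=5 -> matches Sports
  - product 3 (Laptop): category_id=1 -> matches Books
  - product 4 (Mouse): category_id=6 -> matches Apparel
  - product 5 (Charger): category_id=1 -> matches Books
  - product 6 (Notebook): category_id=1 -> matches Books
  - product 7 (Keyboard): category_id=NULL, no match -> dropped
  - product 8 (Printer): category_id=2 -> matches Electronics
  - product 9 (Webcam): category_id=5 -> matches Sports
So 2 of 9 rows are dropped.

SQL:
SELECT a.name, b.name AS category
FROM products a
INNER JOIN categories b ON a.category_id = b.id

Result:
name       | category   
-----------+------------
Headphones | Sports     
Laptop     | Books      
Mouse      | Apparel    
Charger    | Books      
Notebook   | Books      
Printer    | Electronics
Webcam     | Sports     


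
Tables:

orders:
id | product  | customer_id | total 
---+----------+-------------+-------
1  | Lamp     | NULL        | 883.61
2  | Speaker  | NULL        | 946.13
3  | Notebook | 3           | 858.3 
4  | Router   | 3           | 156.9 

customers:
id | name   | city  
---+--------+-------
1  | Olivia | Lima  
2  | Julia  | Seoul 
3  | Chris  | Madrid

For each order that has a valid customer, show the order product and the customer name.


INNER JOIN keeps only orders rows whose customer_id matches an id in customers. Walk through each order:
  - order 1 (Lamp): customer_id=NULL, no match -> dropped
  - order 2 (Speaker): customer_id=NULL, no match -> dropped
  - order 3 (Notebook): customer_id=3 -> matches Chris
  - order 4 (Router): customer_id=3 -> matches Chris
So 2 of 4 rows are dropped.

SQL:
SELECT a.product, b.name AS customer
FROM orders a
INNER JOIN customers b ON a.customer_id = b.id

Result:
product  | customer
---------+---------
Notebook | Chris   
Router   | Chris   


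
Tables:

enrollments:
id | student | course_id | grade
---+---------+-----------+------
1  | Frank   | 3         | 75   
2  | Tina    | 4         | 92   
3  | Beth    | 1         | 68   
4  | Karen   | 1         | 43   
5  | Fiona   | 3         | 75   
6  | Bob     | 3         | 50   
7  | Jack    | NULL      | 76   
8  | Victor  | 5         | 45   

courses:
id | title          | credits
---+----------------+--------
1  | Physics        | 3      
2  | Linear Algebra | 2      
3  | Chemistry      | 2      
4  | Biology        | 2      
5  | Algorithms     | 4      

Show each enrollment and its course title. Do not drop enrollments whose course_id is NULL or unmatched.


LEFT JOIN keeps every row from enrollments (the left table); where course_id has no match in courses, the course columns become NULL. Walk through each enrollment:
  - enrollment 1 (Frank): course_id=3 -> matches Chemistry
  - enrollment 2 (Tina): course_id=4 -> matches Biology
  - enrollment 3 (Beth): course_id=1 -> matches Physics
  - enrollment 4 (Karen): course_id=1 -> matches Physics
  - enrollment 5 (Fiona): course_id=3 -> matches Chemistry
  - enrollment 6 (Bob): course_id=3 -> matches Chemistry
  - enrollment 7 (Jack): course_id=NULL, no match -> kept with NULL
  - enrollment 8 (Victor): course_id=5 -> matches Algorithms
All 8 rows appear; 1 has NULL course.

SQL:
SELECT a.student, b.title AS course
FROM enrollments a
LEFT JOIN courses b ON a.course_id = b.id

Result:
student | course    
--------+-----------
Frank   | Chemistry 
Tina    | Biology   
Beth    | Physics   
Karen   | Physics   
Fiona   | Chemistry 
Bob     | Chemistry 
Jack    | NULL      
Victor  | Algorithms


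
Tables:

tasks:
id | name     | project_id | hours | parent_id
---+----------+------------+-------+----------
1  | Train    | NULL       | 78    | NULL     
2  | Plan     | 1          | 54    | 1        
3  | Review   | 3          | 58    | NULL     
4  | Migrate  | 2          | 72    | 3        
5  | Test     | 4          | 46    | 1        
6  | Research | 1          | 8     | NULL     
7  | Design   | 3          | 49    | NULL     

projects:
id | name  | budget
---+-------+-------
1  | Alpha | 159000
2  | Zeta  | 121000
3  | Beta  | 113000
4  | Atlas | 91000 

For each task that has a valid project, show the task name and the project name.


INNER JOIN keeps only tasks rows whose project_id matches an id in projects. Walk through each task:
  - task 1 (Train): project_id=NULL, no match -> dropped
  - task 2 (Plan): project_id=1 -> matches Alpha
  - task 3 (Review): project_id=3 -> matches Beta
  - task 4 (Migrate): project_id=2 -> matches Zeta
  - task 5 (Test): project_id=4 -> matches Atlas
  - task 6 (Research): project_id=1 -> matches Alpha
  - task 7 (Design): project_id=3 -> matches Beta
So 1 of 7 rows is dropped.

SQL:
SELECT a.name, b.name AS project
FROM tasks a
INNER JOIN projects b ON a.project_id = b.id

Result:
name     | project
---------+--------
Plan     | Alpha  
Review   | Beta   
Migrate  | Zeta   
Test     | Atlas  
Research | Alpha  
Design   | Beta   


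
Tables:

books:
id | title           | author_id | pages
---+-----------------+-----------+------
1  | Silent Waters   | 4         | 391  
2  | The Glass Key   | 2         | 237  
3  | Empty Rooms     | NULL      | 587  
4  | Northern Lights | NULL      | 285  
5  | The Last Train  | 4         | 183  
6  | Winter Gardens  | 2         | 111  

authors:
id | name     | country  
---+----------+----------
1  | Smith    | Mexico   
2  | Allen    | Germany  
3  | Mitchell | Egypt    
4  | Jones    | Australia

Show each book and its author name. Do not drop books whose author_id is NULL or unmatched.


LEFT JOIN keeps every row from books (the left table); where author_id has no match in authors, the author columns become NULL. Walk through each book:
  - book 1 (Silent Waters): author_id=4 -> matches Jones
  - book 2 (The Glass Key): author_id=2 -> matches Allen
  - book 3 (Empty Rooms): author_id=NULL, no match -> kept with NULL
  - book 4 (Northern Lights): author_id=NULL, no match -> kept with NULL
  - book 5 (The Last Train): author_id=4 -> matches Jones
  - book 6 (Winter Gardens): author_id=2 -> matches Allen
All 6 rows appear; 2 have NULL author.

SQL:
SELECT a.title, b.name AS author
FROM books a
LEFT JOIN authors b ON a.author_id = b.id

Result:
title           | author
----------------+-------
Silent Waters   | Jones 
The Glass Key   | Allen 
Empty Rooms     | NULL  
Northern Lights | NULL  
The Last Train  | Jones 
Winter Gardens  | Allen 


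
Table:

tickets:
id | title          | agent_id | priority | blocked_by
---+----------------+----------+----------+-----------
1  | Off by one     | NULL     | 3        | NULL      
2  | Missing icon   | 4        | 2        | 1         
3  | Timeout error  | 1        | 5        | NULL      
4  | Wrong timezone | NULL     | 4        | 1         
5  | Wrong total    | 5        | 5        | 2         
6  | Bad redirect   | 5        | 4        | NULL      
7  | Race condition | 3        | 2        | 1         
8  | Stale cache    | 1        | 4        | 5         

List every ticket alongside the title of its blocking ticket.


This is a self-join: tickets is joined to a second copy of itself, matching each row's blocked_by to another row's id. Use LEFT JOIN so rows with blocked_by=NULL are kept.
  - ticket 1 (Off by one): blocked_by=NULL -> NULL
  - ticket 2 (Missing icon): blocked_by=1 -> Off by one
  - ticket 3 (Timeout error): blocked_by=NULL -> NULL
  - ticket 4 (Wrong timezone): blocked_by=1 -> Off by one
  - ticket 5 (Wrong total): blocked_by=2 -> Missing icon
  - ticket 6 (Bad redirect): blocked_by=NULL -> NULL
  - ticket 7 (Race condition): blocked_by=1 -> Off by one
  - ticket 8 (Stale cache): blocked_by=5 -> Wrong total

SQL:
SELECT a.title AS item, b.title AS blocked_by
FROM tickets a
LEFT JOIN tickets b ON a.blocked_by = b.id

Result:
item           | blocked_by  
---------------+-------------
Off by one     | NULL        
Missing icon   | Off by one  
Timeout error  | NULL        
Wrong timezone | Off by one  
Wrong total    | Missing icon
Bad redirect   | NULL        
Race condition | Off by one  
Stale cache    | Wrong total 


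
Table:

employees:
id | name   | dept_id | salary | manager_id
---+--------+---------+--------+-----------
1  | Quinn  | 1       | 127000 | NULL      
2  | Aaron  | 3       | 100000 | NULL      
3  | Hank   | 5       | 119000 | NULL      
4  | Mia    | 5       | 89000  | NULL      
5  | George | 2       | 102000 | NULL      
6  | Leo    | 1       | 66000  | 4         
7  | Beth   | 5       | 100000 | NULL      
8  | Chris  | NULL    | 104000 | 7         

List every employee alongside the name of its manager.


This is a self-join: employees is joined to a second copy of itself, matching each row's manager_id to another row's id. Use LEFT JOIN so rows with manager_id=NULL are kept.
  - employee 1 (Quinn): manager_id=NULL -> NULL
  - employee 2 (Aaron): manager_id=NULL -> NULL
  - employee 3 (Hank): manager_id=NULL -> NULL
  - employee 4 (Mia): manager_id=NULL -> NULL
  - employee 5 (George): manager_id=NULL -> NULL
  - employee 6 (Leo): manager_id=4 -> Mia
  - employee 7 (Beth): manager_id=NULL -> NULL
  - employee 8 (Chris): manager_id=7 -> Beth

SQL:
SELECT a.name AS item, b.name AS manager
FROM employees a
LEFT JOIN employees b ON a.manager_id = b.id

Result:
item   | manager
-------+--------
Quinn  | NULL   
Aaron  | NULL   
Hank   | NULL   
Mia    | NULL   
George | NULL   
Leo    | Mia    
Beth   | NULL   
Chris  | Beth   


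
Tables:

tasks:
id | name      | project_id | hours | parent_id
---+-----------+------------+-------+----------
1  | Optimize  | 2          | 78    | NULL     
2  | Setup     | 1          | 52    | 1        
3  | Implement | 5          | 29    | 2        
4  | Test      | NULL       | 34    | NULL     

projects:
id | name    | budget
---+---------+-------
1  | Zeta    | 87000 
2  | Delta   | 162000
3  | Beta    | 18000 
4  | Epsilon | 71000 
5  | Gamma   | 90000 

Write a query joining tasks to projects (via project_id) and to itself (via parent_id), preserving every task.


Two LEFT JOINs from the same base table tasks: one to projects via project_id, one to tasks itself via parent_id. Both are LEFT so every task is preserved.
Match against projects:
  - task 1 (Optimize): project_id=2 -> matches Delta
  - task 2 (Setup): project_id=1 -> matches Zeta
  - task 3 (Implement): project_id=5 -> matches Gamma
  - task 4 (Test): project_id=NULL, no match -> kept with NULL
Match against tasks (self):
  - task 1 (Optimize): parent_id=NULL -> NULL
  - task 2 (Setup): parent_id=1 -> Optimize
  - task 3 (Implement): parent_id=2 -> Setup
  - task 4 (Test): parent_id=NULL -> NULL

SQL:
SELECT a.name, b.name AS project, c.name AS parent
FROM tasks a
LEFT JOIN projects b ON a.project_id = b.id
LEFT JOIN tasks c ON a.parent_id = c.id

Result:
name      | project | parent  
----------+---------+---------
Optimize  | Delta   | NULL    
Setup     | Zeta    | Optimize
Implement | Gamma   | Setup   
Test      | NULL    | NULL    


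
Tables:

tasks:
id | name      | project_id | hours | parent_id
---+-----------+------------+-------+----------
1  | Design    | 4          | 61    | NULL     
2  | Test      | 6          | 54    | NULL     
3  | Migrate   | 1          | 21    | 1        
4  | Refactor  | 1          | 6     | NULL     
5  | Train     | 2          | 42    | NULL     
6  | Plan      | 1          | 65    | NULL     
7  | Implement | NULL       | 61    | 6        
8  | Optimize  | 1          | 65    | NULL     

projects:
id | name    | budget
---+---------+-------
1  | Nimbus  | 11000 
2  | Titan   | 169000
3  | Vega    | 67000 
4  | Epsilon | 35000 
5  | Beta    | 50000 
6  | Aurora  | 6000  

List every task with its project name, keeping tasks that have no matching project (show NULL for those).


LEFT JOIN keeps every row from tasks (the left table); where project_id has no match in projects, the project columns become NULL. Walk through each task:
  - task 1 (Design): project_id=4 -> matches Epsilon
  - task 2 (Test): project_id=6 -> matches Aurora
  - task 3 (Migrate): project_id=1 -> matches Nimbus
  - task 4 (Refactor): project_id=1 -> matches Nimbus
  - task 5 (Train): project_id=2 -> matches Titan
  - task 6 (Plan): project_id=1 -> matches Nimbus
  - task 7 (Implement): project_id=NULL, no match -> kept with NULL
  - task 8 (Optimize): project_id=1 -> matches Nimbus
All 8 rows appear; 1 has NULL project.

SQL:
SELECT a.name, b.name AS project
FROM tasks a
LEFT JOIN projects b ON a.project_id = b.id

Result:
name      | project
----------+--------
Design    | Epsilon
Test      | Aurora 
Migrate   | Nimbus 
Refactor  | Nimbus 
Train     | Titan  
Plan      | Nimbus 
Implement | NULL   
Optimize  | Nimbus 


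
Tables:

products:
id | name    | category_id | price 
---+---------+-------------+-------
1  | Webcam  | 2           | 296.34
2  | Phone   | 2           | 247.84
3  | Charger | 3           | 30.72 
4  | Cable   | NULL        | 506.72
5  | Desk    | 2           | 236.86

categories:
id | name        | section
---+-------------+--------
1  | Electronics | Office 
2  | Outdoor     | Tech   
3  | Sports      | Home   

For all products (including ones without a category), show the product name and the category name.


LEFT JOIN keeps every row from products (the left table); where category_id has no match in categories, the category columns become NULL. Walk through each product:
  - product 1 (Webcam): category_id=2 -> matches Outdoor
  - product 2 (Phone): category_id=2 -> matches Outdoor
  - product 3 (Charger): category_id=3 -> matches Sports
  - product 4 (Cable): category_id=NULL, no match -> kept with NULL
  - product 5 (Desk): category_id=2 -> matches Outdoor
All 5 rows appear; 1 has NULL category.

SQL:
SELECT a.name, b.name AS category
FROM products a
LEFT JOIN categories b ON a.category_id = b.id

Result:
name    | category
--------+---------
Webcam  | Outdoor 
Phone   | Outdoor 
Charger | Sports  
Cable   | NULL    
Desk    | Outdoor 


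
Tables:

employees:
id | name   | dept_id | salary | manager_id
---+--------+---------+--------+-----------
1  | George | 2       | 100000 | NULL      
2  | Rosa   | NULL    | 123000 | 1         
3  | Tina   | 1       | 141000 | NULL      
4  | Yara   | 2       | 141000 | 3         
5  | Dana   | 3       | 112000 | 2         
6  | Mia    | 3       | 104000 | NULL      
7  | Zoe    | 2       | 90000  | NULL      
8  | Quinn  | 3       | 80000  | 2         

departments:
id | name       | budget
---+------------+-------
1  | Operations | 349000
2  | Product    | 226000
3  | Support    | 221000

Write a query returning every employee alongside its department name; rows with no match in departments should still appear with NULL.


LEFT JOIN keeps every row from employees (the left table); where dept_id has no match in departments, the department columns become NULL. Walk through each employee:
  - employee 1 (George): dept_id=2 -> matches Product
  - employee 2 (Rosa): dept_id=NULL, no match -> kept with NULL
  - employee 3 (Tina): dept_id=1 -> matches Operations
  - employee 4 (Yara): dept_id=2 -> matches Product
  - employee 5 (Dana): dept_id=3 -> matches Support
  - employee 6 (Mia): dept_id=3 -> matches Support
  - employee 7 (Zoe): dept_id=2 -> matches Product
  - employee 8 (Quinn): dept_id=3 -> matches Support
All 8 rows appear; 1 has NULL department.

SQL:
SELECT a.name, b.name AS department
FROM employees a
LEFT JOIN departments b ON a.dept_id = b.id

Result:
name   | department
-------+-----------
George | Product   
Rosa   | NULL      
Tina   | Operations
Yara   | Product   
Dana   | Support   
Mia    | Support   
Zoe    | Product   
Quinn  | Support   


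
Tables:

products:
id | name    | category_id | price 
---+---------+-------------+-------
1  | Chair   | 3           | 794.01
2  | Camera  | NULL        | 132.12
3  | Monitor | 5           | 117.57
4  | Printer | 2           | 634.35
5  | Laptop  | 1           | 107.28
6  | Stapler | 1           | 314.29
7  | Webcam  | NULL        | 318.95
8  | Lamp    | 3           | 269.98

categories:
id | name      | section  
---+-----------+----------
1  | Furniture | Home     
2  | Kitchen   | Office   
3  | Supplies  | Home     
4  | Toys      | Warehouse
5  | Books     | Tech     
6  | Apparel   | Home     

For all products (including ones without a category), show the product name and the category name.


LEFT JOIN keeps every row from products (the left table); where category_id has no match in categories, the category columns become NULL. Walk through each product:
  - product 1 (Chair): category_id=3 -> matches Supplies
  - product 2 (Camera): category_id=NULL, no match -> kept with NULL
  - product 3 (Monitor): category_id=5 -> matches Books
  - product 4 (Printer): category_id=2 -> matches Kitchen
  - product 5 (Laptop): category_id=1 -> matches Furniture
  - product 6 (Stapler): category_id=1 -> matches Furniture
  - product 7 (Webcam): category_id=NULL, no match -> kept with NULL
  - product 8 (Lamp): category_id=3 -> matches Supplies
All 8 rows appear; 2 have NULL category.

SQL:
SELECT a.name, b.name AS category
FROM products a
LEFT JOIN categories b ON a.category_id = b.id

Result:
name    | category 
--------+----------
Chair   | Supplies 
Camera  | NULL     
Monitor | Books    
Printer | Kitchen  
Laptop  | Furniture
Stapler | Furniture
Webcam  | NULL     
Lamp    | Supplies 


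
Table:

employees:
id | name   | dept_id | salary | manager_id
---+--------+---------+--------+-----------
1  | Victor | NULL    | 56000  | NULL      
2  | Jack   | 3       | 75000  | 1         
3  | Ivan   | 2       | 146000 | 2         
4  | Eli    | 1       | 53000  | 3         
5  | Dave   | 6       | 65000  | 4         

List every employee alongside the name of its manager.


This is a self-join: employees is joined to a second copy of itself, matching each row's manager_id to another row's id. Use LEFT JOIN so rows with manager_id=NULL are kept.
  - employee 1 (Victor): manager_id=NULL -> NULL
  - employee 2 (Jack): manager_id=1 -> Victor
  - employee 3 (Ivan): manager_id=2 -> Jack
  - employee 4 (Eli): manager_id=3 -> Ivan
  - employee 5 (Dave): manager_id=4 -> Eli

SQL:
SELECT a.name AS item, b.name AS manager
FROM employees a
LEFT JOIN employees b ON a.manager_id = b.id

Result:
item   | manager
-------+--------
Victor | NULL   
Jack   | Victor 
Ivan   | Jack   
Eli    | Ivan   
Dave   | Eli    


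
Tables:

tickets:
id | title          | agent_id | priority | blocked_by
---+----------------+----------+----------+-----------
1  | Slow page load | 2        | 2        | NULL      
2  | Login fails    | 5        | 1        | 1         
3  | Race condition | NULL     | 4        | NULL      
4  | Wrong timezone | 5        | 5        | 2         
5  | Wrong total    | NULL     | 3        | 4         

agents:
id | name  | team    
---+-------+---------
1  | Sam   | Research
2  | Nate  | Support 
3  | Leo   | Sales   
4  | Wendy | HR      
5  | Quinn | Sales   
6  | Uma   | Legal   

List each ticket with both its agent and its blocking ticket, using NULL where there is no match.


Two LEFT JOINs from the same base table tickets: one to agents via agent_id, one to tickets itself via blocked_by. Both are LEFT so every ticket is preserved.
Match against agents:
  - ticket 1 (Slow page load): agent_id=2 -> matches Nate
  - ticket 2 (Login fails): agent_id=5 -> matches Quinn
  - ticket 3 (Race condition): agent_id=NULL, no match -> kept with NULL
  - ticket 4 (Wrong timezone): agent_id=5 -> matches Quinn
  - ticket 5 (Wrong total): agent_id=NULL, no match -> kept with NULL
Match against tickets (self):
  - ticket 1 (Slow page load): blocked_by=NULL -> NULL
  - ticket 2 (Login fails): blocked_by=1 -> Slow page load
  - ticket 3 (Race condition): blocked_by=NULL -> NULL
  - ticket 4 (Wrong timezone): blocked_by=2 -> Login fails
  - ticket 5 (Wrong total): blocked_by=4 -> Wrong timezone

SQL:
SELECT a.title, b.name AS agent, c.title AS blocked_by
FROM tickets a
LEFT JOIN agents b ON a.agent_id = b.id
LEFT JOIN tickets c ON a.blocked_by = c.id

Result:
title          | agent | blocked_by    
---------------+-------+---------------
Slow page load | Nate  | NULL          
Login fails    | Quinn | Slow page load
Race condition | NULL  | NULL          
Wrong timezone | Quinn | Login fails   
Wrong total    | NULL  | Wrong timezone


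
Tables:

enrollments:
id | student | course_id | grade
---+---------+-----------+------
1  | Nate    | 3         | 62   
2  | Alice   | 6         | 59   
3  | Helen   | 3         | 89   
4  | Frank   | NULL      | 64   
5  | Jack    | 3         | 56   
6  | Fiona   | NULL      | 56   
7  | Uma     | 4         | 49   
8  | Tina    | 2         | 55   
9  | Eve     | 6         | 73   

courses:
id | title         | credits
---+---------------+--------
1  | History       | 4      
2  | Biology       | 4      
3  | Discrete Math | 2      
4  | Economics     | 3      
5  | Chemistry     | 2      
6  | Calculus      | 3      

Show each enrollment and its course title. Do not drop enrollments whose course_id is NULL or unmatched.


LEFT JOIN keeps every row from enrollments (the left table); where course_id has no match in courses, the course columns become NULL. Walk through each enrollment:
  - enrollment 1 (Nate): course_id=3 -> matches Discrete Math
  - enrollment 2 (Alice): course_id=6 -> matches Calculus
  - enrollment 3 (Helen): course_id=3 -> matches Discrete Math
  - enrollment 4 (Frank): course_id=NULL, no match -> kept with NULL
  - enrollment 5 (Jack): course_id=3 -> matches Discrete Math
  - enrollment 6 (Fiona): course_id=NULL, no match -> kept with NULL
  - enrollment 7 (Uma): course_id=4 -> matches Economics
  - enrollment 8 (Tina): course_id=2 -> matches Biology
  - enrollment 9 (Eve): course_id=6 -> matches Calculus
All 9 rows appear; 2 have NULL course.

SQL:
SELECT a.student, b.title AS course
FROM enrollments a
LEFT JOIN courses b ON a.course_id = b.id

Result:
student | course       
--------+--------------
Nate    | Discrete Math
Alice   | Calculus     
Helen   | Discrete Math
Frank   | NULL         
Jack    | Discrete Math
Fiona   | NULL         
Uma     | Economics    
Tina    | Biology      
Eve     | Calculus     


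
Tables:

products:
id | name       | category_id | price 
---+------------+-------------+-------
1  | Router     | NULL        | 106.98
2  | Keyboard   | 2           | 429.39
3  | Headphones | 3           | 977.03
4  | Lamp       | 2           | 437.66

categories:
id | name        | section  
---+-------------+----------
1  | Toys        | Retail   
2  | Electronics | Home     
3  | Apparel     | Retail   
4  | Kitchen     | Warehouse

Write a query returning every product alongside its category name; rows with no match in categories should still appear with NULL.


LEFT JOIN keeps every row from products (the left table); where category_id has no match in categories, the category columns become NULL. Walk through each product:
  - product 1 (Router): category_id=NULL, no match -> kept with NULL
  - product 2 (Keyboard): category_id=2 -> matches Electronics
  - product 3 (Headphones): category_id=3 -> matches Apparel
  - product 4 (Lamp): category_id=2 -> matches Electronics
All 4 rows appear; 1 has NULL category.

SQL:
SELECT a.name, b.name AS category
FROM products a
LEFT JOIN categories b ON a.category_id = b.id

Result:
name       | category   
-----------+------------
Router     | NULL       
Keyboard   | Electronics
Headphones | Apparel    
Lamp       | Electronics


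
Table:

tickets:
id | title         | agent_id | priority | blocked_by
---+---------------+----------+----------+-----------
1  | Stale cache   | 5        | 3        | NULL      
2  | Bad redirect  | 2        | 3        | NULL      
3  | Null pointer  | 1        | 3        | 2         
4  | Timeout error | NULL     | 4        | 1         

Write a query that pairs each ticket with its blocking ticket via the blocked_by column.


This is a self-join: tickets is joined to a second copy of itself, matching each row's blocked_by to another row's id. Use LEFT JOIN so rows with blocked_by=NULL are kept.
  - ticket 1 (Stale cache): blocked_by=NULL -> NULL
  - ticket 2 (Bad redirect): blocked_by=NULL -> NULL
  - ticket 3 (Null pointer): blocked_by=2 -> Bad redirect
  - ticket 4 (Timeout error): blocked_by=1 -> Stale cache

SQL:
SELECT a.title AS item, b.title AS blocked_by
FROM tickets a
LEFT JOIN tickets b ON a.blocked_by = b.id

Result:
item          | blocked_by  
--------------+-------------
Stale cache   | NULL        
Bad redirect  | NULL        
Null pointer  | Bad redirect
Timeout error | Stale cache 
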